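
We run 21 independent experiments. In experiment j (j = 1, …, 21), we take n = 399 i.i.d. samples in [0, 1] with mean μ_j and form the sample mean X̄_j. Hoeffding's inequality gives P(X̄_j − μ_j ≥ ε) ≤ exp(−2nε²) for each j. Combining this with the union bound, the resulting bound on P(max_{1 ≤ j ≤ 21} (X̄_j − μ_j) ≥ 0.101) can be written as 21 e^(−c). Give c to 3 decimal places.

8.140

Union bound over the 21 events: P(max_{1 ≤ j ≤ 21} (X̄_j − μ_j) ≥ 0.101) ≤ 21·exp(−2nε²) = 21 exp(−2·399·0.101²).
So c = 2·399·0.101² = 8.1404.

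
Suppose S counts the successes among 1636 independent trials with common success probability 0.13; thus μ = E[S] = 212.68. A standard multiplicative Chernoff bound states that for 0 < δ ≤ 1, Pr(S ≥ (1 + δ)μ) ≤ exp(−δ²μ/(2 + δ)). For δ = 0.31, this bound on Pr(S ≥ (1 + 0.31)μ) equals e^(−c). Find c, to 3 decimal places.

8.848

c = δ²μ/(2 + δ) = 0.31²·212.68/(2 + 0.31) = 8.8479.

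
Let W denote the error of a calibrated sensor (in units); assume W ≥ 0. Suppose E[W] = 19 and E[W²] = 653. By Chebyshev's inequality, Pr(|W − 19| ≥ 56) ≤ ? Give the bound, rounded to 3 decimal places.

0.093

Var(W) = E[W²] − (E[W])² = 653 − 361 = 292.
Chebyshev's inequality: Pr(|W − μ| ≥ t) ≤ Var(W)/t² = 292/3136 = 0.0931.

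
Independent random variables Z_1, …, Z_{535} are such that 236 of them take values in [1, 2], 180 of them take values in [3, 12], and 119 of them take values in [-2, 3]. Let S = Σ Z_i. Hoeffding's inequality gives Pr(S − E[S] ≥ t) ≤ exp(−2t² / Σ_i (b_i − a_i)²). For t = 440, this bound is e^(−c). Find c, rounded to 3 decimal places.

Σ(b_i − a_i)² = 236·1² + 180·9² + 119·5² = 17791.
c = 2t² / 17791 = 2·440² / 17791 = 21.7638.

21.764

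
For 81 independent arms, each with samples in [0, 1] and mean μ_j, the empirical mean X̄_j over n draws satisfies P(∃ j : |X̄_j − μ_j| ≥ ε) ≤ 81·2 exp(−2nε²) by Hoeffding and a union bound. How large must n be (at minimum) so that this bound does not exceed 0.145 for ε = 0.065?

831

Need 2·81·exp(−2nε²) ≤ 0.145, i.e. exp(−2nε²) ≤ 0.145/162.
So 2nε² ≥ ln(162/0.145) = 7.018618.
Hence n ≥ 7.018618/(2·0.065²) = 830.606.
The smallest integer n is 831.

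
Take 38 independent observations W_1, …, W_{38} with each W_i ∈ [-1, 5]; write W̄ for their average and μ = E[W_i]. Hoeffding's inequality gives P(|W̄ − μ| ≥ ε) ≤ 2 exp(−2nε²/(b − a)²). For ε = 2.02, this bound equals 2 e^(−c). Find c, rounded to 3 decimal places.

8.614

c = 2nε²/(b − a)² = 2·38·2.02² / 6² = 8.6142.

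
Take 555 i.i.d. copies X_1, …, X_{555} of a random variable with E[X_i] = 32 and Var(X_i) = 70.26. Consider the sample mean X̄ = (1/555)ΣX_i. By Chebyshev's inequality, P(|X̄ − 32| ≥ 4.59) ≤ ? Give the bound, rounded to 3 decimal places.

Var(X̄) = Var(X_i)/n = 70.26/555 = 0.12659.
Chebyshev: P(|X̄ − 32| ≥ 4.59) ≤ Var(X̄)/(4.59)² = 70.26/(555·4.59²) = 0.0060.

0.006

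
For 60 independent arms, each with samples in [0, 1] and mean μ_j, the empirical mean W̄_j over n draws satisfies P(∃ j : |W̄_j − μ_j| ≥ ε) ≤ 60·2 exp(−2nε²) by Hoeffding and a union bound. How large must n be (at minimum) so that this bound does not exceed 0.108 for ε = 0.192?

Need 2·60·exp(−2nε²) ≤ 0.108, i.e. exp(−2nε²) ≤ 0.108/120.
So 2nε² ≥ ln(120/0.108) = 7.013116.
Hence n ≥ 7.013116/(2·0.192²) = 95.121.
The smallest integer n is 96.

96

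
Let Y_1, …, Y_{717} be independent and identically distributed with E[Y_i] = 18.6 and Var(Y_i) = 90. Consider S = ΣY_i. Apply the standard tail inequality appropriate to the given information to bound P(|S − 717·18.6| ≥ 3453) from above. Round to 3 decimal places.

0.005

With mean and variance of each term known, Chebyshev's inequality bounds the deviation of the sum (or sample mean).
Var(S) = n·Var(Y_i) = 717·90 = 64530.
Chebyshev: P(|S − 717·18.6| ≥ 3453) ≤ Var(S)/3453² = 64530/11923209 = 0.0054.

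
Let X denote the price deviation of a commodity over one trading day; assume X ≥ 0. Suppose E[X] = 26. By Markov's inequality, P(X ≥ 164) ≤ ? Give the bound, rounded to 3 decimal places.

0.159

Markov's inequality: for a non-negative random variable, P(X ≥ a) ≤ E[X]/a.
Here E[X] = 26 and a = 164, so the bound is 26/164 = 0.1585.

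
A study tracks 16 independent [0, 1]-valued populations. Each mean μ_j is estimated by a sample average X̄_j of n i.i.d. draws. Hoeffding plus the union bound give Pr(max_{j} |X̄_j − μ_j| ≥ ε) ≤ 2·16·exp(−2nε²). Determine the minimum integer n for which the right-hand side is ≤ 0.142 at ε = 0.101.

Need 2·16·exp(−2nε²) ≤ 0.142, i.e. exp(−2nε²) ≤ 0.142/32.
So 2nε² ≥ ln(32/0.142) = 5.417664.
Hence n ≥ 5.417664/(2·0.101²) = 265.546.
The smallest integer n is 266.

266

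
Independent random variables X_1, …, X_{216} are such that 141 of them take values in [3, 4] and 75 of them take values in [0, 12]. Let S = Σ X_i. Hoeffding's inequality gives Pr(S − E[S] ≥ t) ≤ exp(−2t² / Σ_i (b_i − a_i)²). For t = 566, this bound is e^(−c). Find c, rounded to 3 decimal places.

Σ(b_i − a_i)² = 141·1² + 75·12² = 10941.
c = 2t² / 10941 = 2·566² / 10941 = 58.5606.

58.561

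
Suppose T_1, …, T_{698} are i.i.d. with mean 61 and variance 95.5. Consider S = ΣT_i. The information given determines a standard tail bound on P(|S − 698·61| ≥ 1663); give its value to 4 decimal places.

With mean and variance of each term known, Chebyshev's inequality bounds the deviation of the sum (or sample mean).
Var(S) = n·Var(T_i) = 698·95.5 = 66659.
Chebyshev: P(|S − 698·61| ≥ 1663) ≤ Var(S)/1663² = 66659/2765569 = 0.0241.

0.0241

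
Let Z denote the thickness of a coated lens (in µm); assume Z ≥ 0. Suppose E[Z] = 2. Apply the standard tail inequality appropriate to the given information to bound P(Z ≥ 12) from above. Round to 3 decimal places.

0.167

Only the mean of a non-negative variable is known, so Markov's inequality is the applicable tail bound.
Markov's inequality: for a non-negative random variable, P(Z ≥ a) ≤ E[Z]/a.
Here E[Z] = 2 and a = 12, so the bound is 2/12 = 0.1667.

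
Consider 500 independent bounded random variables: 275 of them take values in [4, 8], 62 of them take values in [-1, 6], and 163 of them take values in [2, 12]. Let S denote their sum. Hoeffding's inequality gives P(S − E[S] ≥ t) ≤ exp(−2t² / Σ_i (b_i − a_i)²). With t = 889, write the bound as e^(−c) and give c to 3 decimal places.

Σ(b_i − a_i)² = 275·4² + 62·7² + 163·10² = 23738.
c = 2t² / 23738 = 2·889² / 23738 = 66.5870.

66.587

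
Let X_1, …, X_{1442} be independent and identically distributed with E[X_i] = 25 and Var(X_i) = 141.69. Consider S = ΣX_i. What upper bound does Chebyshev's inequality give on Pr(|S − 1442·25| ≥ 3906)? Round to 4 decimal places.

0.0134

Var(S) = n·Var(X_i) = 1442·141.69 = 204316.98.
Chebyshev: Pr(|S − 1442·25| ≥ 3906) ≤ Var(S)/3906² = 204316.98/15256836 = 0.0134.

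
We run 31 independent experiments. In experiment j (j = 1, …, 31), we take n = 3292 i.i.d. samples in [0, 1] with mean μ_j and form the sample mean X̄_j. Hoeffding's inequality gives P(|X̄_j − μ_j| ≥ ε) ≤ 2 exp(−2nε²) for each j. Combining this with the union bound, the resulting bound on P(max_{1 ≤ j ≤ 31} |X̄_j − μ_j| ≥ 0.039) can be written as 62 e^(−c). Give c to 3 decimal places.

10.014

Union bound over the 31 events: P(max_{1 ≤ j ≤ 31} |X̄_j − μ_j| ≥ 0.039) ≤ 31·2·exp(−2nε²) = 62 exp(−2·3292·0.039²).
So c = 2·3292·0.039² = 10.0143.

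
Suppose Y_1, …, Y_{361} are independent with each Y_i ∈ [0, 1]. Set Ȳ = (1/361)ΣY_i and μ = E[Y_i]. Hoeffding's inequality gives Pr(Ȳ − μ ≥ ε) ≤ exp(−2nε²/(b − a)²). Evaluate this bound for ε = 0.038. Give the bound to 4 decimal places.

0.3525

Exponent: 2nε²/(b − a)² = 2·361·0.038² / 1² = 1.04257.
Bound = exp(−1.04257) = 0.35255.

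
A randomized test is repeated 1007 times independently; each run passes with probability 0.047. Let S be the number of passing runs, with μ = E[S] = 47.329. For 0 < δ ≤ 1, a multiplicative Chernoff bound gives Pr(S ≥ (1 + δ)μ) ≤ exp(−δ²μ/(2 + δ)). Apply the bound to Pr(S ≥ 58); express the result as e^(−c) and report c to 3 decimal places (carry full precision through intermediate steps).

1.081

Write 58 = (1 + δ)μ, so δ = 58/47.329 − 1 = 0.2254643…
Then the exponent is δ²μ/(2 + δ) = (58 − μ)² / (μ·(2 + δ)) = 1.081091.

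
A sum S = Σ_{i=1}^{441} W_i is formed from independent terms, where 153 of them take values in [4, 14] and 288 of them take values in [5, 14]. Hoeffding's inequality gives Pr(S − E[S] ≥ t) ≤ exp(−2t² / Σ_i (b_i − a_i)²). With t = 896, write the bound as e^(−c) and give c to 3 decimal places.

41.567

Σ(b_i − a_i)² = 153·10² + 288·9² = 38628.
c = 2t² / 38628 = 2·896² / 38628 = 41.5665.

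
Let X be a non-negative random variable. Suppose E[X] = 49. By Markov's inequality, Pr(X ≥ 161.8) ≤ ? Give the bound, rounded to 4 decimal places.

Markov's inequality: for a non-negative random variable, Pr(X ≥ a) ≤ E[X]/a.
Here E[X] = 49 and a = 161.8, so the bound is 49/161.8 = 0.3028.

0.3028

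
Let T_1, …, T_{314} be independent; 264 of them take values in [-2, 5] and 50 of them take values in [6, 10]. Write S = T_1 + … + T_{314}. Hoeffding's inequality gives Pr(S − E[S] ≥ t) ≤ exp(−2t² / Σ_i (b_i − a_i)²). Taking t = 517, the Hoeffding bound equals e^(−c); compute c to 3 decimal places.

Σ(b_i − a_i)² = 264·7² + 50·4² = 13736.
c = 2t² / 13736 = 2·517² / 13736 = 38.9180.

38.918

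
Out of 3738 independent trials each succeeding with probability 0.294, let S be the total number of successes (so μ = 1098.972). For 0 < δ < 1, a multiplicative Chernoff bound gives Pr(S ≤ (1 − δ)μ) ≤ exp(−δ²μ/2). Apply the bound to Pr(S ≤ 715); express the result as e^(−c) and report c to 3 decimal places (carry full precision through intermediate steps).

Write 715 = (1 − δ)μ, so δ = 1 − 715/1098.972 = 0.349392…
Then the exponent is δ²μ/2 = (μ − 715)²/(2μ) = 67.078368.

67.078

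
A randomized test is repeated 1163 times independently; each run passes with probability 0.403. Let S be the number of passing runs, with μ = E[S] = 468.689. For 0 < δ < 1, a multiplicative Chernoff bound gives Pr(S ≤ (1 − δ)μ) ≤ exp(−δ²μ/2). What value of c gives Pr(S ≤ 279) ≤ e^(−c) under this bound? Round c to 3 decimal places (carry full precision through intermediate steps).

Write 279 = (1 − δ)μ, so δ = 1 − 279/468.689 = 0.4047225…
Then the exponent is δ²μ/2 = (μ − 279)²/(2μ) = 38.385706.

38.386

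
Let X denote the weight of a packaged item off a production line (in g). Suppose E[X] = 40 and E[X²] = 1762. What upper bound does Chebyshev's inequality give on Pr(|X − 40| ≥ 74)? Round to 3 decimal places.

0.030

Var(X) = E[X²] − (E[X])² = 1762 − 1600 = 162.
Chebyshev's inequality: Pr(|X − μ| ≥ t) ≤ Var(X)/t² = 162/5476 = 0.0296.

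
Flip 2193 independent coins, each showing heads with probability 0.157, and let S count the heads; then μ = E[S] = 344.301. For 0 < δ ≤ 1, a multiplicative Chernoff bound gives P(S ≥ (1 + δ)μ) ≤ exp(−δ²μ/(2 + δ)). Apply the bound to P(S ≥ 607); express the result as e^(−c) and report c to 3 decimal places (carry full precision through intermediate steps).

Write 607 = (1 + δ)μ, so δ = 607/344.301 − 1 = 0.7629923…
Then the exponent is δ²μ/(2 + δ) = (607 − μ)² / (μ·(2 + δ)) = 72.543564.

72.544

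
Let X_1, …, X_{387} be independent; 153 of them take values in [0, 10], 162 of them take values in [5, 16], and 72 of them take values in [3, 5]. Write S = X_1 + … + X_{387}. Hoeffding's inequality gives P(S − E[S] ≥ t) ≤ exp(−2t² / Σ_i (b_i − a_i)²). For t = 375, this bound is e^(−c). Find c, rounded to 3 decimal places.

7.992

Σ(b_i − a_i)² = 153·10² + 162·11² + 72·2² = 35190.
c = 2t² / 35190 = 2·375² / 35190 = 7.9923.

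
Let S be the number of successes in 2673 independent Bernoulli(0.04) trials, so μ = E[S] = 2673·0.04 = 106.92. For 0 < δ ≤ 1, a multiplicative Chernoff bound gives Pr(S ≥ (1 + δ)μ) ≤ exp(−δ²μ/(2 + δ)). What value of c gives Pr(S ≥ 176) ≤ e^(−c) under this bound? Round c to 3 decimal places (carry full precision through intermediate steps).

Write 176 = (1 + δ)μ, so δ = 176/106.92 − 1 = 0.6460905…
Then the exponent is δ²μ/(2 + δ) = (176 − μ)² / (μ·(2 + δ)) = 16.867123.

16.867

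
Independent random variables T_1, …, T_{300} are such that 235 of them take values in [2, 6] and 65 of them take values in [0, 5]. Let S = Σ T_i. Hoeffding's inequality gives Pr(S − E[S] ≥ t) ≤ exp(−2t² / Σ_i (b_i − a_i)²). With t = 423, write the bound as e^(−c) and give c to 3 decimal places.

Σ(b_i − a_i)² = 235·4² + 65·5² = 5385.
c = 2t² / 5385 = 2·423² / 5385 = 66.4546.

66.455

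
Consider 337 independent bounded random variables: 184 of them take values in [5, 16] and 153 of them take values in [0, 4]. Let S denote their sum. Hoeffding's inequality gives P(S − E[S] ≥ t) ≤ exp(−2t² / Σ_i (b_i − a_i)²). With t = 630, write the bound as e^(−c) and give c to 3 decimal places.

32.122

Σ(b_i − a_i)² = 184·11² + 153·4² = 24712.
c = 2t² / 24712 = 2·630² / 24712 = 32.1220.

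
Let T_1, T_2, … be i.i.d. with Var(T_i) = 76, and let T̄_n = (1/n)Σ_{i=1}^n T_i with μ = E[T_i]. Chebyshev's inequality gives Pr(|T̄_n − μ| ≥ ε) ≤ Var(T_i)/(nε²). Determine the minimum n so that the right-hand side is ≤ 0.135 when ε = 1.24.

Require 76/(n·1.24²) ≤ 0.135, i.e. n ≥ 76/(0.135·1.24²) = 366.131.
The smallest integer n is 367.

367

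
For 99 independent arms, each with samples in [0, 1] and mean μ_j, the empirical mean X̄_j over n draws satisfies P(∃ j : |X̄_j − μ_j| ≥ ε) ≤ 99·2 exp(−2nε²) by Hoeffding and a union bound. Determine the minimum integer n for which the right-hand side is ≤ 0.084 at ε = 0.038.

2689

Need 2·99·exp(−2nε²) ≤ 0.084, i.e. exp(−2nε²) ≤ 0.084/198.
So 2nε² ≥ ln(198/0.084) = 7.765206.
Hence n ≥ 7.765206/(2·0.038²) = 2688.783.
The smallest integer n is 2689.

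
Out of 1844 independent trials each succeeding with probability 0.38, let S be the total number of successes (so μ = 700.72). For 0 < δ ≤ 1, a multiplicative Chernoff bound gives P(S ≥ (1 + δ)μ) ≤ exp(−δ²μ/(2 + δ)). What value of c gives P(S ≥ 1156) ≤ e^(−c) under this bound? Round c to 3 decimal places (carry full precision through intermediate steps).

111.638

Write 1156 = (1 + δ)μ, so δ = 1156/700.72 − 1 = 0.6497317…
Then the exponent is δ²μ/(2 + δ) = (1156 − μ)² / (μ·(2 + δ)) = 111.637661.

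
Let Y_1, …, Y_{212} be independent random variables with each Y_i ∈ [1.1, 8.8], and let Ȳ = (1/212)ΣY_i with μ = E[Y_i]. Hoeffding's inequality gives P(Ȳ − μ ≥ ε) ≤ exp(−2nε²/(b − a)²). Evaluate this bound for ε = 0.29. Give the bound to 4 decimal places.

Exponent: 2nε²/(b − a)² = 2·212·0.29² / 7.7² = 0.60142.
Bound = exp(−0.60142) = 0.54803.

0.5480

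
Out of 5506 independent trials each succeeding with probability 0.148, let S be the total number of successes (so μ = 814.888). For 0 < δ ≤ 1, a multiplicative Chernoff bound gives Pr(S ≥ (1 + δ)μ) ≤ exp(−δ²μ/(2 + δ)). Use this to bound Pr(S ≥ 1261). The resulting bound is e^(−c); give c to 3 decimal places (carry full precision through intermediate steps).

Write 1261 = (1 + δ)μ, so δ = 1261/814.888 − 1 = 0.5474519…
Then the exponent is δ²μ/(2 + δ) = (1261 − μ)² / (μ·(2 + δ)) = 95.870257.

95.870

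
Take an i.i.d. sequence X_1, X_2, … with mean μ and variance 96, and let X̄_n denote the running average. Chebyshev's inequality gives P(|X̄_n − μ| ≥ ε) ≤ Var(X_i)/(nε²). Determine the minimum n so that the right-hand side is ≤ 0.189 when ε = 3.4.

Require 96/(n·3.4²) ≤ 0.189, i.e. n ≥ 96/(0.189·3.4²) = 43.939.
The smallest integer n is 44.

44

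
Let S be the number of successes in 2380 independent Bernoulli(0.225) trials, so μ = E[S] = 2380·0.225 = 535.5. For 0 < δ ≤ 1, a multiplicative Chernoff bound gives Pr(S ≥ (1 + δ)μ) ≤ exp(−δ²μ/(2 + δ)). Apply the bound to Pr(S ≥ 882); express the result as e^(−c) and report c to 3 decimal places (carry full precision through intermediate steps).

84.700

Write 882 = (1 + δ)μ, so δ = 882/535.5 − 1 = 0.6470588…
Then the exponent is δ²μ/(2 + δ) = (882 − μ)² / (μ·(2 + δ)) = 84.700000.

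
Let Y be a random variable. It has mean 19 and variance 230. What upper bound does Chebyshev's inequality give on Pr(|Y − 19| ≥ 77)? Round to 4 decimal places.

Chebyshev: Pr(|Y − μ| ≥ t) ≤ Var(Y)/t².
Bound = 230 / 5929 = 0.0388.

0.0388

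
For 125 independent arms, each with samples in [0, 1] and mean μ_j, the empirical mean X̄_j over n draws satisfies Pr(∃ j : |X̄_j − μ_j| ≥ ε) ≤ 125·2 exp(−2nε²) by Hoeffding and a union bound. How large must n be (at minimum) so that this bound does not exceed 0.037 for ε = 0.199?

112

Need 2·125·exp(−2nε²) ≤ 0.037, i.e. exp(−2nε²) ≤ 0.037/250.
So 2nε² ≥ ln(250/0.037) = 8.818298.
Hence n ≥ 8.818298/(2·0.199²) = 111.339.
The smallest integer n is 112.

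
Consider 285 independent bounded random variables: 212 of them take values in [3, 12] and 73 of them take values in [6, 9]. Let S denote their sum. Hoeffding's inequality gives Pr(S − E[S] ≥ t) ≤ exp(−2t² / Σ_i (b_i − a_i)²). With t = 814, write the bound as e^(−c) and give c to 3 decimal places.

74.328

Σ(b_i − a_i)² = 212·9² + 73·3² = 17829.
c = 2t² / 17829 = 2·814² / 17829 = 74.3279.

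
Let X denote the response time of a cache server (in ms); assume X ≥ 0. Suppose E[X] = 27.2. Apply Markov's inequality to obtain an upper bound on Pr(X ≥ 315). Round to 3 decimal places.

0.086

Markov's inequality: for a non-negative random variable, Pr(X ≥ a) ≤ E[X]/a.
Here E[X] = 27.2 and a = 315, so the bound is 27.2/315 = 0.0863.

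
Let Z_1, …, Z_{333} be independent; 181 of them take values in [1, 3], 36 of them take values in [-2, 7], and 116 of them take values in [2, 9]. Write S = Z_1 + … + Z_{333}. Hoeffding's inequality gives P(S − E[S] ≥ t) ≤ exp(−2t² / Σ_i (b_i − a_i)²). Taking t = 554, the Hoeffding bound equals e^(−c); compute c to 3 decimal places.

65.834

Σ(b_i − a_i)² = 181·2² + 36·9² + 116·7² = 9324.
c = 2t² / 9324 = 2·554² / 9324 = 65.8335.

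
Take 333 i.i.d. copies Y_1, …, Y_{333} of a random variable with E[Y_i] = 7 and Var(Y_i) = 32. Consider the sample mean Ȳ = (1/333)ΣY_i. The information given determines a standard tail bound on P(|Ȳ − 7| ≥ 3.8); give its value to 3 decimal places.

With mean and variance of each term known, Chebyshev's inequality bounds the deviation of the sum (or sample mean).
Var(Ȳ) = Var(Y_i)/n = 32/333 = 0.096096.
Chebyshev: P(|Ȳ − 7| ≥ 3.8) ≤ Var(Ȳ)/(3.8)² = 32/(333·3.8²) = 0.0067.

0.007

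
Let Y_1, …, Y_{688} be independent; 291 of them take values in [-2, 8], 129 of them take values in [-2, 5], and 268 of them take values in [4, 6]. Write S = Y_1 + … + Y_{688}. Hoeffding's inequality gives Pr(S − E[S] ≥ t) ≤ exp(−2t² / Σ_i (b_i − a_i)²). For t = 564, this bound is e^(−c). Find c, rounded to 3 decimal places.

Σ(b_i − a_i)² = 291·10² + 129·7² + 268·2² = 36493.
c = 2t² / 36493 = 2·564² / 36493 = 17.4333.

17.433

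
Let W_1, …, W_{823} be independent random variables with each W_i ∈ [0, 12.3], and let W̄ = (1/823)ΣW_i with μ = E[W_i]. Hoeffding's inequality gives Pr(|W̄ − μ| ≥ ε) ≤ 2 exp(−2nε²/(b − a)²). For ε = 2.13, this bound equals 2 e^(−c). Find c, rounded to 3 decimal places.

c = 2nε²/(b − a)² = 2·823·2.13² / 12.3² = 49.3604.

49.360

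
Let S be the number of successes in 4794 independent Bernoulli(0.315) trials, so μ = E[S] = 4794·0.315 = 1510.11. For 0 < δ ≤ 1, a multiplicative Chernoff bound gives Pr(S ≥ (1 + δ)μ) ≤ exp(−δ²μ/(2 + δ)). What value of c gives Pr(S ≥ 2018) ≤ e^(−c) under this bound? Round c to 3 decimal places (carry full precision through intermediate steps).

Write 2018 = (1 + δ)μ, so δ = 2018/1510.11 − 1 = 0.3363265…
Then the exponent is δ²μ/(2 + δ) = (2018 − μ)² / (μ·(2 + δ)) = 73.113438.

73.113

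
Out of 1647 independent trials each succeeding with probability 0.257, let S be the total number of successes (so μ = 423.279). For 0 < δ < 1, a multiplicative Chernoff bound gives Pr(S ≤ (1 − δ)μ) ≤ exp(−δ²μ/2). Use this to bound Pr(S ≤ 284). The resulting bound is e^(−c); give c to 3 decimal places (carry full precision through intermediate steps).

22.915

Write 284 = (1 − δ)μ, so δ = 1 − 284/423.279 = 0.3290477…
Then the exponent is δ²μ/2 = (μ − 284)²/(2μ) = 22.914720.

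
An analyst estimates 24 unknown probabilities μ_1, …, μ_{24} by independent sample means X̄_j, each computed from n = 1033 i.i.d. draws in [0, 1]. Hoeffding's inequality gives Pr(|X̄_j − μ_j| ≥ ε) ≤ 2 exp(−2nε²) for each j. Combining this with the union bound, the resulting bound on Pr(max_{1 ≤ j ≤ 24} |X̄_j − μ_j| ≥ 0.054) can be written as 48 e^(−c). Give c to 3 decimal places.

Union bound over the 24 events: Pr(max_{1 ≤ j ≤ 24} |X̄_j − μ_j| ≥ 0.054) ≤ 24·2·exp(−2nε²) = 48 exp(−2·1033·0.054²).
So c = 2·1033·0.054² = 6.0245.

6.024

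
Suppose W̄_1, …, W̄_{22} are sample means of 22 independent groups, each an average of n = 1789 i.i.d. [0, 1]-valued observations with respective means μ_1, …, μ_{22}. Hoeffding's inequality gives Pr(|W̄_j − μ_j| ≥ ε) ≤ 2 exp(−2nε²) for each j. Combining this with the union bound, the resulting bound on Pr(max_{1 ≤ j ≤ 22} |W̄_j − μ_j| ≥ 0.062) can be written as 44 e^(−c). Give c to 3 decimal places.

13.754

Union bound over the 22 events: Pr(max_{1 ≤ j ≤ 22} |W̄_j − μ_j| ≥ 0.062) ≤ 22·2·exp(−2nε²) = 44 exp(−2·1789·0.062²).
So c = 2·1789·0.062² = 13.7538.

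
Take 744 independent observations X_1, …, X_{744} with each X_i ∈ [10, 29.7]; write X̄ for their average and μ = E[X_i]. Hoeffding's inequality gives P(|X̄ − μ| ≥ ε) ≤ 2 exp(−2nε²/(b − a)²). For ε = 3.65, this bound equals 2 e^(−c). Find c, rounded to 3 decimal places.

c = 2nε²/(b − a)² = 2·744·3.65² / 19.7² = 51.0806.

51.081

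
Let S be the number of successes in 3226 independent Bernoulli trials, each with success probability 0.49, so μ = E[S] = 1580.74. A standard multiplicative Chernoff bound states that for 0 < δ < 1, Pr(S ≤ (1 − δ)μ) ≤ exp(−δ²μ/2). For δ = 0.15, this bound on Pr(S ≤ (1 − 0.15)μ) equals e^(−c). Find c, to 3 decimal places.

c = δ²μ/2 = 0.15²·1580.74/2 = 17.7833.

17.783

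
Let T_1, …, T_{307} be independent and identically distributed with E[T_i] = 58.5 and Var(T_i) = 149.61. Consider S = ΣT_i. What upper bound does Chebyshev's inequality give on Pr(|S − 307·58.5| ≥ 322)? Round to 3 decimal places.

0.443

Var(S) = n·Var(T_i) = 307·149.61 = 45930.27.
Chebyshev: Pr(|S − 307·58.5| ≥ 322) ≤ Var(S)/322² = 45930.27/103684 = 0.4430.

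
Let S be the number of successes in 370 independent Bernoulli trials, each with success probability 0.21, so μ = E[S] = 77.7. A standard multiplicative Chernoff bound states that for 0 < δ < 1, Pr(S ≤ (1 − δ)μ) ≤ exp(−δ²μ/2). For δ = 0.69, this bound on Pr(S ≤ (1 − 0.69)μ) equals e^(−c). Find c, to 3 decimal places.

18.496

c = δ²μ/2 = 0.69²·77.7/2 = 18.4965.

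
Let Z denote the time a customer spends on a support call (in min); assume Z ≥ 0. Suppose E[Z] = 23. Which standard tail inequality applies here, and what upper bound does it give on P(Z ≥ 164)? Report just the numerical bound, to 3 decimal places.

0.140

Only the mean of a non-negative variable is known, so Markov's inequality is the applicable tail bound.
Markov's inequality: for a non-negative random variable, P(Z ≥ a) ≤ E[Z]/a.
Here E[Z] = 23 and a = 164, so the bound is 23/164 = 0.1402.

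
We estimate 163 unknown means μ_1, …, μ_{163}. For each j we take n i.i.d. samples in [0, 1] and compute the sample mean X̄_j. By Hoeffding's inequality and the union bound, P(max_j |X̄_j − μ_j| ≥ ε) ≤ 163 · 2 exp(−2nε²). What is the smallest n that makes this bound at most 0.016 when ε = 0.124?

323

Need 2·163·exp(−2nε²) ≤ 0.016, i.e. exp(−2nε²) ≤ 0.016/326.
So 2nε² ≥ ln(326/0.016) = 9.922064.
Hence n ≥ 9.922064/(2·0.124²) = 322.648.
The smallest integer n is 323.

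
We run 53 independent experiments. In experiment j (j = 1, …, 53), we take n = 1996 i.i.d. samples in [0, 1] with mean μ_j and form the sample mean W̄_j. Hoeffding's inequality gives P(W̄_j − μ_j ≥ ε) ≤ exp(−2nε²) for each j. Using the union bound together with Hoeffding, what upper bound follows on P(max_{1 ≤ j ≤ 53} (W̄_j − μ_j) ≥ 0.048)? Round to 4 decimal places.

Per-experiment Hoeffding bound: exp(−2·1996·0.048²) = exp(−9.19757) = 0.00010129.
Union bound over 53 events: 53·0.00010129 = 0.00537.

0.0054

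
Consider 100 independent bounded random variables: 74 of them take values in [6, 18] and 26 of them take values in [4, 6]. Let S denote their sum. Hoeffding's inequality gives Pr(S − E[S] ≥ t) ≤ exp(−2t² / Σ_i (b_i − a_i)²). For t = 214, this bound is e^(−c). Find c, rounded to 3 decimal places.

8.512

Σ(b_i − a_i)² = 74·12² + 26·2² = 10760.
c = 2t² / 10760 = 2·214² / 10760 = 8.5123.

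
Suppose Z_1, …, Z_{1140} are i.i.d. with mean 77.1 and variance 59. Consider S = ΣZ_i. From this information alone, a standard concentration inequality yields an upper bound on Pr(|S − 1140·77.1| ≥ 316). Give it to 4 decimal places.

With mean and variance of each term known, Chebyshev's inequality bounds the deviation of the sum (or sample mean).
Var(S) = n·Var(Z_i) = 1140·59 = 67260.
Chebyshev: Pr(|S − 1140·77.1| ≥ 316) ≤ Var(S)/316² = 67260/99856 = 0.6736.

0.6736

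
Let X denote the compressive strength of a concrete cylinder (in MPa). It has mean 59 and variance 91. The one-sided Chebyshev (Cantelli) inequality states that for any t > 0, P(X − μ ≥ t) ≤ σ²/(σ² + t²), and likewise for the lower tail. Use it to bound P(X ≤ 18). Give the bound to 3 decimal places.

0.051

Here σ² = 91 and t = 41, so σ² + t² = 1772.
Cantelli's bound: 91/1772 = 0.0514.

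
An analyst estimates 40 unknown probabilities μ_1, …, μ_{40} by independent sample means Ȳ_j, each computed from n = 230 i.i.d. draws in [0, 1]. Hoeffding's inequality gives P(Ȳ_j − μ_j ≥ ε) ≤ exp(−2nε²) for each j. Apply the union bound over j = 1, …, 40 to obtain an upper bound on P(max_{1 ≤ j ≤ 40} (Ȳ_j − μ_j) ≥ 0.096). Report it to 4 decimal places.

0.5767

Per-experiment Hoeffding bound: exp(−2·230·0.096²) = exp(−4.23936) = 0.014417.
Union bound over 40 events: 40·0.014417 = 0.57667.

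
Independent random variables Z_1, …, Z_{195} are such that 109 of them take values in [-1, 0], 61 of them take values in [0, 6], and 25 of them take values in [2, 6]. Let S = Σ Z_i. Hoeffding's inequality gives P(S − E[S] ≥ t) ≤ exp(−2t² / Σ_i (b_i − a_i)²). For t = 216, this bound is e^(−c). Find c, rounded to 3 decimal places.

Σ(b_i − a_i)² = 109·1² + 61·6² + 25·4² = 2705.
c = 2t² / 2705 = 2·216² / 2705 = 34.4961.

34.496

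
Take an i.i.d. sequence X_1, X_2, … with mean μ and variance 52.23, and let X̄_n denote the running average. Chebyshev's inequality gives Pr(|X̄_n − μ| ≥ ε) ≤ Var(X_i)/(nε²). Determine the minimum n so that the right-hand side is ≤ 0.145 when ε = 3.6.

28

Require 52.23/(n·3.6²) ≤ 0.145, i.e. n ≥ 52.23/(0.145·3.6²) = 27.794.
The smallest integer n is 28.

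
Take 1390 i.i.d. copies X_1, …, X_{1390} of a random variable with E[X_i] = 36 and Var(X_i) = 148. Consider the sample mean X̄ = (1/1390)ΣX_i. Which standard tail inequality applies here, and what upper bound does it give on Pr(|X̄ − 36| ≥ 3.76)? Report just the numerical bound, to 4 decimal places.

0.0075

With mean and variance of each term known, Chebyshev's inequality bounds the deviation of the sum (or sample mean).
Var(X̄) = Var(X_i)/n = 148/1390 = 0.10647.
Chebyshev: Pr(|X̄ − 36| ≥ 3.76) ≤ Var(X̄)/(3.76)² = 148/(1390·3.76²) = 0.0075.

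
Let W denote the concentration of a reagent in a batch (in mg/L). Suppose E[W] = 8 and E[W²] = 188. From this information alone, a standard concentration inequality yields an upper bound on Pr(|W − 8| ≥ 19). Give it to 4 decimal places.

The first two moments determine the variance, so Chebyshev's inequality is the sharpest standard bound available.
Var(W) = E[W²] − (E[W])² = 188 − 64 = 124.
Chebyshev's inequality: Pr(|W − μ| ≥ t) ≤ Var(W)/t² = 124/361 = 0.3435.

0.3435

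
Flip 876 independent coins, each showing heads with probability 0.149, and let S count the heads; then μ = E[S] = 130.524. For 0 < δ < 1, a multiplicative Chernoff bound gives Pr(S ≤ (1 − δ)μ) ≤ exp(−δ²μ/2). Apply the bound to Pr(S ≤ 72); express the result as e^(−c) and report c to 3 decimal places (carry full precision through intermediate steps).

13.120

Write 72 = (1 − δ)μ, so δ = 1 − 72/130.524 = 0.4483773…
Then the exponent is δ²μ/2 = (μ − 72)²/(2μ) = 13.120417.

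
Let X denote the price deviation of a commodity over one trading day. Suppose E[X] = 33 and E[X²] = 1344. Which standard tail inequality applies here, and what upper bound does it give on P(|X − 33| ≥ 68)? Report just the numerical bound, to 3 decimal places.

0.055

The first two moments determine the variance, so Chebyshev's inequality is the sharpest standard bound available.
Var(X) = E[X²] − (E[X])² = 1344 − 1089 = 255.
Chebyshev's inequality: P(|X − μ| ≥ t) ≤ Var(X)/t² = 255/4624 = 0.0551.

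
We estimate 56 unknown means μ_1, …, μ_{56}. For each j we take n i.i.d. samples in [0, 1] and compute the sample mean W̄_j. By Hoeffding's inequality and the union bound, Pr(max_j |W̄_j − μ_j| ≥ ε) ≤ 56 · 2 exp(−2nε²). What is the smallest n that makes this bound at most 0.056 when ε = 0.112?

Need 2·56·exp(−2nε²) ≤ 0.056, i.e. exp(−2nε²) ≤ 0.056/112.
So 2nε² ≥ ln(112/0.056) = 7.600902.
Hence n ≥ 7.600902/(2·0.112²) = 302.970.
The smallest integer n is 303.

303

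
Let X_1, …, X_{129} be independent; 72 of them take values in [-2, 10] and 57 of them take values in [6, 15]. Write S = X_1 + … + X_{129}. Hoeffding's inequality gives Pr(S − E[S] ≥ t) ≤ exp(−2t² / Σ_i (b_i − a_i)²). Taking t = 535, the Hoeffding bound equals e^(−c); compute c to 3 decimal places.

Σ(b_i − a_i)² = 72·12² + 57·9² = 14985.
c = 2t² / 14985 = 2·535² / 14985 = 38.2015.

38.202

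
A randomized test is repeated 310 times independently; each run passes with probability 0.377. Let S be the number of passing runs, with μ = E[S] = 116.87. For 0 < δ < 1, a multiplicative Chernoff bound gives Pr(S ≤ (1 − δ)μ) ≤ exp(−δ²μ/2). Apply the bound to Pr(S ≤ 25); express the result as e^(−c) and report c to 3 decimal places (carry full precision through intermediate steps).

Write 25 = (1 − δ)μ, so δ = 1 − 25/116.87 = 0.7860871…
Then the exponent is δ²μ/2 = (μ − 25)²/(2μ) = 36.108911.

36.109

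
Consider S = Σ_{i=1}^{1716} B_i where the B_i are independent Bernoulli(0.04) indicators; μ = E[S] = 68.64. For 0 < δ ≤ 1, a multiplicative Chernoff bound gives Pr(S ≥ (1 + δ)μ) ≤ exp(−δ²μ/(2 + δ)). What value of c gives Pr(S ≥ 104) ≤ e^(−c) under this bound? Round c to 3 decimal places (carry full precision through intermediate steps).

Write 104 = (1 + δ)μ, so δ = 104/68.64 − 1 = 0.5151515…
Then the exponent is δ²μ/(2 + δ) = (104 − μ)² / (μ·(2 + δ)) = 7.242410.

7.242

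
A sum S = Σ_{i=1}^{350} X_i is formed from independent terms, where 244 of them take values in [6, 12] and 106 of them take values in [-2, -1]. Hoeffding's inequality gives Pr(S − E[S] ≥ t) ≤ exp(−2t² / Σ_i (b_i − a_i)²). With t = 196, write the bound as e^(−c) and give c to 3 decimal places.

Σ(b_i − a_i)² = 244·6² + 106·1² = 8890.
c = 2t² / 8890 = 2·196² / 8890 = 8.6425.

8.643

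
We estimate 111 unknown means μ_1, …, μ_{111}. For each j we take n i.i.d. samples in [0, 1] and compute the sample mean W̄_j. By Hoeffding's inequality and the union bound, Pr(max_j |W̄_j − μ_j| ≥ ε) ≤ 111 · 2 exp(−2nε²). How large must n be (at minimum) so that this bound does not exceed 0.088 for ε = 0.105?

Need 2·111·exp(−2nε²) ≤ 0.088, i.e. exp(−2nε²) ≤ 0.088/222.
So 2nε² ≥ ln(222/0.088) = 7.833096.
Hence n ≥ 7.833096/(2·0.105²) = 355.242.
The smallest integer n is 356.

356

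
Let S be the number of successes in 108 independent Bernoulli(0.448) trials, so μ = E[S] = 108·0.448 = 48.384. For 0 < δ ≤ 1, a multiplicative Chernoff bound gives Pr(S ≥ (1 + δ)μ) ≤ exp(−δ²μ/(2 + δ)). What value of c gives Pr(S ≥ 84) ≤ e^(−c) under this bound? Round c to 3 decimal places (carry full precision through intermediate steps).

9.582

Write 84 = (1 + δ)μ, so δ = 84/48.384 − 1 = 0.7361111…
Then the exponent is δ²μ/(2 + δ) = (84 − μ)² / (μ·(2 + δ)) = 9.581970.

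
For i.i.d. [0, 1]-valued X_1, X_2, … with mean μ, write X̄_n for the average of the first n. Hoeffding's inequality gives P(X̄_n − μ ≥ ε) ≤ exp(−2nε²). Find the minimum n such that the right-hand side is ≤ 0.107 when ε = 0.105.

Require exp(−2nε²) ≤ 0.107, i.e. 2nε² ≥ ln(1/0.107) = 2.234926.
So n ≥ 2.234926 / (2·0.105²) = 101.357.
The smallest integer n is 102.

102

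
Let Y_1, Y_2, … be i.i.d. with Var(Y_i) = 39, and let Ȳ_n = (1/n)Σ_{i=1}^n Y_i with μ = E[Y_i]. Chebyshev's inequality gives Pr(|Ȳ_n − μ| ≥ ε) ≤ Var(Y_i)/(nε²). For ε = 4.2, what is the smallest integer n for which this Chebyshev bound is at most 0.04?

Require 39/(n·4.2²) ≤ 0.04, i.e. n ≥ 39/(0.04·4.2²) = 55.272.
The smallest integer n is 56.

56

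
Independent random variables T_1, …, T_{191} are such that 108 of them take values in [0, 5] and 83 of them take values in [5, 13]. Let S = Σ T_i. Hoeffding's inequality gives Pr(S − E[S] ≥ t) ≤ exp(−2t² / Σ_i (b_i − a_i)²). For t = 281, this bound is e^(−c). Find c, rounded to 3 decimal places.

19.711

Σ(b_i − a_i)² = 108·5² + 83·8² = 8012.
c = 2t² / 8012 = 2·281² / 8012 = 19.7107.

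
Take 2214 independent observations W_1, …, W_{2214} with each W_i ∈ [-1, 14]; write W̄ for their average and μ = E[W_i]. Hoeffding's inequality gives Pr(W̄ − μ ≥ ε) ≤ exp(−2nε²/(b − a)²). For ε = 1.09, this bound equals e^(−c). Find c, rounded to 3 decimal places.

23.382

c = 2nε²/(b − a)² = 2·2214·1.09² / 15² = 23.3818.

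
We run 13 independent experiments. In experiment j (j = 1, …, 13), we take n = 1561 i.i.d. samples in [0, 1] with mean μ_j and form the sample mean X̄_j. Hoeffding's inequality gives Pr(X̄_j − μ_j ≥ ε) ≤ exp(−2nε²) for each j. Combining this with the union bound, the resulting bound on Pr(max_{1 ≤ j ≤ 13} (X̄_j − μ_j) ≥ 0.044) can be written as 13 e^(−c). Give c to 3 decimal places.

6.044

Union bound over the 13 events: Pr(max_{1 ≤ j ≤ 13} (X̄_j − μ_j) ≥ 0.044) ≤ 13·exp(−2nε²) = 13 exp(−2·1561·0.044²).
So c = 2·1561·0.044² = 6.0442.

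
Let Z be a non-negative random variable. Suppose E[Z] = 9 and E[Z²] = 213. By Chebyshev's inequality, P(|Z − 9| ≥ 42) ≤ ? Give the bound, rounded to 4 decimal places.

0.0748

Var(Z) = E[Z²] − (E[Z])² = 213 − 81 = 132.
Chebyshev's inequality: P(|Z − μ| ≥ t) ≤ Var(Z)/t² = 132/1764 = 0.0748.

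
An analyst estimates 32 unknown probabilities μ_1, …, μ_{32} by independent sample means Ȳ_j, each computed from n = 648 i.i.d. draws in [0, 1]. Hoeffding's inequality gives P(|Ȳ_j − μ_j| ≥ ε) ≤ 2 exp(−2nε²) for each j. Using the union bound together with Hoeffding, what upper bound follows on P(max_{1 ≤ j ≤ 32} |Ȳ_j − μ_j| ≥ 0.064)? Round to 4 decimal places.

0.3168

Per-experiment Hoeffding bound: 2·exp(−2·648·0.064²) = 2·exp(−5.30842) = 0.0098995.
Union bound over 32 events: 32·0.0098995 = 0.31678.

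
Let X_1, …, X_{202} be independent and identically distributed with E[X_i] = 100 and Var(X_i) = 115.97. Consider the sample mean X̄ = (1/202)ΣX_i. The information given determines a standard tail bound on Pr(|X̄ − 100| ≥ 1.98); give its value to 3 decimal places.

0.146

With mean and variance of each term known, Chebyshev's inequality bounds the deviation of the sum (or sample mean).
Var(X̄) = Var(X_i)/n = 115.97/202 = 0.57411.
Chebyshev: Pr(|X̄ − 100| ≥ 1.98) ≤ Var(X̄)/(1.98)² = 115.97/(202·1.98²) = 0.1464.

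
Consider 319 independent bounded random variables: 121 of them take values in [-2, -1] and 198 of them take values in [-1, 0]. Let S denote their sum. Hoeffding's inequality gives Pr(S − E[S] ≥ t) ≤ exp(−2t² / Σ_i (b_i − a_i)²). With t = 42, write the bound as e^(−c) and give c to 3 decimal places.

11.060

Σ(b_i − a_i)² = 121·1² + 198·1² = 319.
c = 2t² / 319 = 2·42² / 319 = 11.0596.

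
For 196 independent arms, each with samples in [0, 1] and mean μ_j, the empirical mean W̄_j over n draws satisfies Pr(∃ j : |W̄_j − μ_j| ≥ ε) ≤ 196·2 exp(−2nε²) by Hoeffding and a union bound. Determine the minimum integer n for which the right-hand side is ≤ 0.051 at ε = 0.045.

Need 2·196·exp(−2nε²) ≤ 0.051, i.e. exp(−2nε²) ≤ 0.051/392.
So 2nε² ≥ ln(392/0.051) = 8.947191.
Hence n ≥ 8.947191/(2·0.045²) = 2209.183.
The smallest integer n is 2210.

2210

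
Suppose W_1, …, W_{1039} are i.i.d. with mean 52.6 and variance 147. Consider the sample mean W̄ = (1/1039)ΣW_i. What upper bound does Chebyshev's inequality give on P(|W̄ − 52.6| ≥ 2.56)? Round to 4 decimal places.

0.0216

Var(W̄) = Var(W_i)/n = 147/1039 = 0.14148.
Chebyshev: P(|W̄ − 52.6| ≥ 2.56) ≤ Var(W̄)/(2.56)² = 147/(1039·2.56²) = 0.0216.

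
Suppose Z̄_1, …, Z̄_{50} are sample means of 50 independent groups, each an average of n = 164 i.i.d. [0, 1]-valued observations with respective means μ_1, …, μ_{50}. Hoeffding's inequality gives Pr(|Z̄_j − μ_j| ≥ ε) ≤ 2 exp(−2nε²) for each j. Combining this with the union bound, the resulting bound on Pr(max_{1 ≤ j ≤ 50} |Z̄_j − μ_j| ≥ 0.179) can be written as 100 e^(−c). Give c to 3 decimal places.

Union bound over the 50 events: Pr(max_{1 ≤ j ≤ 50} |Z̄_j − μ_j| ≥ 0.179) ≤ 50·2·exp(−2nε²) = 100 exp(−2·164·0.179²).
So c = 2·164·0.179² = 10.5094.

10.509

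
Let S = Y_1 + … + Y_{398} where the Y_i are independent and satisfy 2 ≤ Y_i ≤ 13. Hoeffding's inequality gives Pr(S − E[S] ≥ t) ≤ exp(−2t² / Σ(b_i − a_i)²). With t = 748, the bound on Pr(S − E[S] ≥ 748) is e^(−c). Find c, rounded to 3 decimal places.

Σ(b_i − a_i)² = 398·(11)² = 48158.
c = 2t²/48158 = 2·748²/48158 = 23.2362.

23.236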